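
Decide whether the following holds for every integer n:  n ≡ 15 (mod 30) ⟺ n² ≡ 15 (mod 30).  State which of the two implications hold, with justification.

Both directions hold; the statement is true.

(←) Suppose n² ≡ 15 (mod 30). The only residue r in {0, …, 29} with r² ≡ 15 (mod 30) is r = 15, so n ≡ 15 (mod 30).

(→) Suppose n ≡ 15 (mod 30). Write n = 30j + 15. Then (30j + 15)² = 900j² + 900j + 225 = 30(30j² + 30j + 7) + 15, so n² ≡ 15 (mod 30).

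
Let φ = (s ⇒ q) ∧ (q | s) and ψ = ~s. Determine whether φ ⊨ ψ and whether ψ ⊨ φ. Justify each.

(⇒) fails and (⇐) fails.

(⇒) This fails. Under s = T, q = T, the left side is true but the right side is false.

(⇐) This fails. Under s = F, q = F, the left side is false but the right side is true.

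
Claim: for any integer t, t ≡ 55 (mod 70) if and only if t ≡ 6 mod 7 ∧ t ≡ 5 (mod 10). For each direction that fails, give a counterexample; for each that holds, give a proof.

(⇒) Suppose t ≡ 55 (mod 70); write t = 70j + 55. Since 7 ∣ 70, reducing mod 7 gives t ≡ 55 ≡ 6 (mod 7); since 10 ∣ 70, reducing mod 10 gives t ≡ 55 ≡ 5 (mod 10).

(⇐) Conversely, if t ≡ 6 (mod 7) and t ≡ 5 (mod 10), then by the Chinese remainder theorem t ≡ 55 (mod 70). This is exactly t ≡ 55 (mod 70).

Equivalent; both directions hold.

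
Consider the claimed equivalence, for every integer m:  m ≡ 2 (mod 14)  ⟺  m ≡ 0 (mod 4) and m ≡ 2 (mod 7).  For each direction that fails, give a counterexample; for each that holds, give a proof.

Forward direction. This fails: m = 2 gives 2 ≡ 2 (mod 14) but 2 ≡ 2 (mod 4), so the conjunction on the right does not hold.

Converse. If m ≡ 0 (mod 4) and m ≡ 2 (mod 7), then by the Chinese remainder theorem m ≡ 16 (mod 28). Since 16 ≡ 2 (mod 14) and 14 ∣ 28, we get m ≡ 2 (mod 14).

Not equivalent: only (⇐) holds.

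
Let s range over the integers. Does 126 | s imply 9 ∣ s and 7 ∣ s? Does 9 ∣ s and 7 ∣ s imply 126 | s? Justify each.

The forward direction holds; the converse fails.

(→) If 126 ∣ s, write s = 126q. Since 126 = 14·9, s = 9·(14q), so 9 ∣ s; and since 126 = 18·7, s = 7·(18q), so 7 ∣ s.

(←) This fails: take s = 63. Both 9 ∣ 63 and 7 ∣ 63, yet 63 is not a multiple of 126 (since 63 = 0·126 + 63), so 126 ∤ 63.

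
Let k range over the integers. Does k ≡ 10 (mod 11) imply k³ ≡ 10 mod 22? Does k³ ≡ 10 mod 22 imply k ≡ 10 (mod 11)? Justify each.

Only the reverse direction holds.

(⇒) This fails: take k = 21. Then 21 ≡ 10 (mod 11), but 21³ = 9261 ≡ 21 (mod 22), not 10.

(⇐) Conversely, the residues r modulo 22 with r³ ≡ 10 (mod 22) are exactly {10}, and each is ≡ 10 (mod 11).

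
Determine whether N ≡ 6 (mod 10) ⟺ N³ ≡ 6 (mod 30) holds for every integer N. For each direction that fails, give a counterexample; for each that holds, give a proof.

Forward direction. This fails: take N = 16. Then 16 ≡ 6 (mod 10), but 16³ = 4096 ≡ 16 (mod 30), not 6.

Converse. The residues r modulo 30 with r³ ≡ 6 (mod 30) are exactly {6}, and each is ≡ 6 (mod 10).

Only the converse holds.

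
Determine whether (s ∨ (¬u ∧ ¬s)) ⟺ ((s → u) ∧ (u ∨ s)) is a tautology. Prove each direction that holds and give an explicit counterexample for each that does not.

Forward direction. This fails. Under u = F, s = F, the left side is true but the right side is false.

Converse. This fails. Under u = T, s = F, the left side is false but the right side is true.

Neither implication holds.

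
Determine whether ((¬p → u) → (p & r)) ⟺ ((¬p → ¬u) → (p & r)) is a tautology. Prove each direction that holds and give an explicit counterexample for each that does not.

(⇒) fails and (⇐) fails.

(⇒) This fails. Under p = F, u = F, r = F, the left side is true but the right side is false.

(⇐) This fails. Under p = F, u = T, r = F, the left side is false but the right side is true.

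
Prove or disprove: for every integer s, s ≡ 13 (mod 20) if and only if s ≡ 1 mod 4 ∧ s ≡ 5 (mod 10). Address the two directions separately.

(⇒) fails and (⇐) fails.

(→) This fails: s = 13 gives 13 ≡ 13 (mod 20) but 13 ≡ 3 (mod 10), so the conjunction on the right does not hold.

(←) This fails: s = 5 satisfies both congruences on the right (5 ≡ 1 mod 4 and 5 ≡ 5 mod 10) yet 5 ≡ 5 (mod 20), not 13.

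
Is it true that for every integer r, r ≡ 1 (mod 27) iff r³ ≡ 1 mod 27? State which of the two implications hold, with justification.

The forward direction holds; the converse fails.

[⇒] Suppose r ≡ 1 (mod 27). Write r = 27j + 1. Then (27j + 1)³ = 19683j³ + 2187j² + 81j + 1 = 27(729j³ + 81j² + 3j) + 1, so r³ ≡ 1 (mod 27).

[⇐] This fails: take r = 10. Then 10³ = 1000 ≡ 1 (mod 27), yet 10 ≡ 10 (mod 27), not 1.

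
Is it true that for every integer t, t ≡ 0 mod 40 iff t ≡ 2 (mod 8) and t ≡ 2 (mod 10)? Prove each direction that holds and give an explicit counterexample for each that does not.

[⇒] This fails: t = 0 gives 0 ≡ 0 (mod 40) but 0 ≡ 0 (mod 8), so the conjunction on the right does not hold.

[⇐] This fails: t = 2 satisfies both congruences on the right (2 ≡ 2 mod 8 and 2 ≡ 2 mod 10) yet 2 ≡ 2 (mod 40), not 0.

Neither implication holds.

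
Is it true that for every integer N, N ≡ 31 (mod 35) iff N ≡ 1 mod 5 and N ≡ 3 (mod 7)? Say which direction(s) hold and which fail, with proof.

(⇐) If N ≡ 1 (mod 5) and N ≡ 3 (mod 7), then by the Chinese remainder theorem N ≡ 31 (mod 35). This is exactly N ≡ 31 (mod 35).

(⇒) Suppose N ≡ 31 (mod 35); write N = 35j + 31. Since 5 ∣ 35, reducing mod 5 gives N ≡ 31 ≡ 1 (mod 5); since 7 ∣ 35, reducing mod 7 gives N ≡ 31 ≡ 3 (mod 7).

Both directions hold.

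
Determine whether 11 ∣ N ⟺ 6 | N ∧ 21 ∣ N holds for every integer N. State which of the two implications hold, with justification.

Neither direction holds.

(⟹) This fails: take N = 11. Certainly 11 ∣ 11, but 6 ∤ 11.

(⟸) This fails: take N = 42. Both 6 ∣ 42 and 21 ∣ 42, yet 42 is not a multiple of 11 (since 42 = 3·11 + 9), so 11 ∤ 42.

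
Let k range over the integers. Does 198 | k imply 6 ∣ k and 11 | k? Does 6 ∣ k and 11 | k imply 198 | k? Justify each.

Only the forward implication holds.

(⟹) If 198 ∣ k, write k = 198q. Since 198 = 33·6, k = 6·(33q), so 6 ∣ k; and since 198 = 18·11, k = 11·(18q), so 11 ∣ k.

(⟸) This fails: take k = 66. Both 6 ∣ 66 and 11 ∣ 66, yet 66 is not a multiple of 198 (since 66 = 0·198 + 66), so 198 ∤ 66.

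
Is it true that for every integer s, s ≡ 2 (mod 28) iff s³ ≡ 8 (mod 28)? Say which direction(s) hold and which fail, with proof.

(⟹) Suppose s ≡ 2 (mod 28). Write s = 28j + 2. Then (28j + 2)³ = 21952j³ + 4704j² + 336j + 8 = 28(784j³ + 168j² + 12j) + 8, so s³ ≡ 8 (mod 28).

(⟸) This fails: take s = 4. Then 4³ = 64 ≡ 8 (mod 28), yet 4 ≡ 4 (mod 28), not 2.

(⇒) holds; (⇐) fails.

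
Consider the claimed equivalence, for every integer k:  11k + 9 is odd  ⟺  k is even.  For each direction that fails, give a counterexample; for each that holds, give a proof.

[⇐] Suppose k is even; write k = 2j. Then 11k + 9 = 11·(2j) + 9 = 2·11j + 9, which is odd.

[⇒] Suppose 11k + 9 is odd. Since 11 is odd, 11k and k have the same parity, so 11k + 9 ≡ k + 9 (mod 2). As 9 is odd, 11k + 9 is odd exactly when k is even. Thus k is even.

Both directions hold.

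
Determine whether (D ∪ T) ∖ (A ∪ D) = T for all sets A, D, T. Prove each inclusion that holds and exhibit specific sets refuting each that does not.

The sets are not equal: only the forward inclusion holds.

(⊆) Let x ∈ (D ∪ T) ∖ (A ∪ D). Then x ∈ T and x ∉ A, D, from which x ∈ T.

(⊇) This inclusion fails. Take A = {1}, D = ∅, T = {1}; then 1 ∈ T but 1 ∉ (D ∪ T) ∖ (A ∪ D).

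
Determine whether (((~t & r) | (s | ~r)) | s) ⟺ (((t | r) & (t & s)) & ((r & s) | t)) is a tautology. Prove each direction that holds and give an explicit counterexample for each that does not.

(⇒) fails; (⇐) holds.

Forward direction. This fails. Under t = F, s = F, r = F, the left side is true but the right side is false.

Converse. Assume the antecedent. If t is true, the antecedent forces (t = T, s = T, r = F) or (t = T, s = T, r = T), and ((~t & r) | (s | ~r)) | s holds there. If t is false, the antecedent cannot hold. Either way ((~t & r) | (s | ~r)) | s holds.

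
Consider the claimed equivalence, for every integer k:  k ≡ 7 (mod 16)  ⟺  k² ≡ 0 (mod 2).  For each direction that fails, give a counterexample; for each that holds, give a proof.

(⟹) This fails: take k = 7. Then 7 ≡ 7 (mod 16), but 7² = 49 ≡ 1 (mod 2), not 0.

(⟸) This fails: take k = 0. Then 0² = 0 ≡ 0 (mod 2), yet 0 ≡ 0 (mod 16), not 7.

Neither direction holds.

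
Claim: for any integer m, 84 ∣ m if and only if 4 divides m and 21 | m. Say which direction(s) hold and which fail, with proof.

Both directions hold.

[⇐] Suppose 4 ∣ m and 21 ∣ m. Any common multiple of 4 and 21 is a multiple of their lcm; here gcd(4, 21) = 1, so lcm(4, 21) = 4·21 = 84, so 84 ∣ m.

[⇒] If 84 ∣ m, write m = 84q. Since 84 = 21·4, m = 4·(21q), so 4 ∣ m; and since 84 = 4·21, m = 21·(4q), so 21 ∣ m.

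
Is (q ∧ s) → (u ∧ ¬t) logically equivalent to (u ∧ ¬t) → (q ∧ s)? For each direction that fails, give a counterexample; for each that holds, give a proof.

(⟹) This fails. Under q = F, s = F, u = T, t = F, the left side is true but the right side is false.

(⟸) This fails. Under q = T, s = T, u = F, t = F, the left side is false but the right side is true.

Neither direction holds.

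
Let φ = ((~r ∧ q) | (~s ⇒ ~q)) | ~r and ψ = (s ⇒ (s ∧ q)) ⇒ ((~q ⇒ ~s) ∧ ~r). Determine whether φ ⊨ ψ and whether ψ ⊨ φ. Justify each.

(⟹) This fails. Under q = F, r = T, s = F, the left side is true but the right side is false.

(⟸) Assume the antecedent. If q is true, the antecedent forces (q = T, r = F, s = F) or (q = T, r = F, s = T), and ((~r ∧ q) | (~s ⇒ ~q)) | ~r holds there. If q is false, ((~r ∧ q) | (~s ⇒ ~q)) | ~r reduces to true regardless of the other variables. Either way ((~r ∧ q) | (~s ⇒ ~q)) | ~r holds.

Not equivalent: only (⇐) holds.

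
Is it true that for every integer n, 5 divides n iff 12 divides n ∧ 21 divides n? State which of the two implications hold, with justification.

Neither direction holds.

(⟹) This fails: take n = 5. Certainly 5 ∣ 5, but 12 ∤ 5.

(⟸) This fails: take n = 84. Both 12 ∣ 84 and 21 ∣ 84, yet 84 is not a multiple of 5 (since 84 = 16·5 + 4), so 5 ∤ 84.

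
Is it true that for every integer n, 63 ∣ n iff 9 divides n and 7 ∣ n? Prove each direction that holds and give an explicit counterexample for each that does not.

Both directions hold; the statement is true.

(→) If 63 ∣ n, write n = 63q. Since 63 = 7·9, n = 9·(7q), so 9 ∣ n; and since 63 = 9·7, n = 7·(9q), so 7 ∣ n.

(←) Suppose 9 ∣ n and 7 ∣ n. Any common multiple of 9 and 7 is a multiple of their lcm; here gcd(9, 7) = 1, so lcm(9, 7) = 9·7 = 63, so 63 ∣ n.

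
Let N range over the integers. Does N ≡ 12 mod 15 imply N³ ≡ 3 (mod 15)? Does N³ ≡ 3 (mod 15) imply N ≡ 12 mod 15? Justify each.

Both directions hold.

[⇒] Suppose N ≡ 12 mod 15. Write N = 15j + 12. Then (15j + 12)³ = 3375j³ + 8100j² + 6480j + 1728 = 15(225j³ + 540j² + 432j + 115) + 3, so N³ ≡ 3 (mod 15).

[⇐] Conversely, suppose N³ ≡ 3 (mod 15). The only residue r in {0, …, 14} with r³ ≡ 3 (mod 15) is r = 12, so N ≡ 12 (mod 15).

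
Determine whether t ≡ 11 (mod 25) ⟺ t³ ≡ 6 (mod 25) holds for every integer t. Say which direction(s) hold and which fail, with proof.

(⟸) Suppose t³ ≡ 6 (mod 25). The only residue r in {0, …, 24} with r³ ≡ 6 (mod 25) is r = 11, so t ≡ 11 (mod 25).

(⟹) Suppose t ≡ 11 (mod 25). Write t = 25j + 11. Then (25j + 11)³ = 15625j³ + 20625j² + 9075j + 1331 = 25(625j³ + 825j² + 363j + 53) + 6, so t³ ≡ 6 (mod 25).

Both directions hold; the statement is true.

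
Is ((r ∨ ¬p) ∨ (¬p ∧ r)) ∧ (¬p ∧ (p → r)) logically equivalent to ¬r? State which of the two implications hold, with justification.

Forward direction. This fails. Under r = T, p = F, the left side is true but the right side is false.

Converse. This fails. Under r = F, p = T, the left side is false but the right side is true.

Both directions fail.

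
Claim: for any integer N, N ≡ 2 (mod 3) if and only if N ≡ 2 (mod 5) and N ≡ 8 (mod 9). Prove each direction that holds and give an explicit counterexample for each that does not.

Only the converse holds.

(⟹) This fails: N = 32 gives 32 ≡ 2 (mod 3) but 32 ≡ 5 (mod 9), so the conjunction on the right does not hold.

(⟸) Conversely, if N ≡ 2 (mod 5) and N ≡ 8 (mod 9), then by the Chinese remainder theorem N ≡ 17 (mod 45). Since 17 ≡ 2 (mod 3) and 3 ∣ 45, we get N ≡ 2 (mod 3).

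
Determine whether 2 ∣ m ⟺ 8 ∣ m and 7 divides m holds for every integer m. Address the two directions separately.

Only the reverse direction holds.

[⇒] This fails: take m = 2. Certainly 2 ∣ 2, but 8 ∤ 2.

[⇐] Suppose 8 ∣ m and 7 ∣ m. Any common multiple of 8 and 7 is a multiple of their lcm; here gcd(8, 7) = 1, so lcm(8, 7) = 8·7 = 56, so 56 ∣ m. Since 2 ∣ 56, it follows that 2 ∣ m.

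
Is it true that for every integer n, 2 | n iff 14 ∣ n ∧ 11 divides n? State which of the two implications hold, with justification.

(⇒) This fails: take n = 2. Certainly 2 ∣ 2, but 14 ∤ 2.

(⇐) Suppose 14 ∣ n and 11 ∣ n. Any common multiple of 14 and 11 is a multiple of their lcm; here gcd(14, 11) = 1, so lcm(14, 11) = 14·11 = 154, so 154 ∣ n. Since 2 ∣ 154, it follows that 2 ∣ n.

Not equivalent: only (⇐) holds.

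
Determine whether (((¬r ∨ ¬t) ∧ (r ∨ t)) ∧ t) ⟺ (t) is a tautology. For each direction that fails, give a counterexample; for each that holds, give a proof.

Converse. This fails. Under t = T, r = T, the left side is false but the right side is true.

Forward direction. Assume the antecedent. If t is true, t reduces to true regardless of the other variables. If t is false, the antecedent cannot hold. Either way t holds.

(⇒) holds; (⇐) fails.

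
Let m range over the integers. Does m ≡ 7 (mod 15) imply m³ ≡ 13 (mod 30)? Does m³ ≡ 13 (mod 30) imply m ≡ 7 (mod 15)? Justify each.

(⇒) This fails: take m = 22. Then 22 ≡ 7 (mod 15), but 22³ = 10648 ≡ 28 (mod 30), not 13.

(⇐) Conversely, the residues r modulo 30 with r³ ≡ 13 (mod 30) are exactly {7}, and each is ≡ 7 (mod 15).

(⇒) fails; (⇐) holds.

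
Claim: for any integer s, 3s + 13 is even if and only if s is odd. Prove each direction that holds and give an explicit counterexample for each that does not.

Forward direction. Suppose 3s + 13 is even. Since 3 is odd, 3s and s have the same parity, so 3s + 13 ≡ s + 13 (mod 2). As 13 is odd, 3s + 13 is even exactly when s is odd. Thus s is odd.

Converse. Suppose s is odd; write s = 2j + 1. Then 3s + 13 = 3·(2j + 1) + 13 = 2·3j + 16, which is even.

Both implications hold.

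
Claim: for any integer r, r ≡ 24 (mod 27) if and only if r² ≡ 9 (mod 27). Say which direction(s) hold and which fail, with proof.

(⇒) holds; (⇐) fails.

(←) This fails: take r = 3. Then 3² = 9 ≡ 9 (mod 27), yet 3 ≡ 3 (mod 27), not 24.

(→) Suppose r ≡ 24 (mod 27). Write r = 27j + 24. Then (27j + 24)² = 729j² + 1296j + 576 = 27(27j² + 48j + 21) + 9, so r² ≡ 9 (mod 27).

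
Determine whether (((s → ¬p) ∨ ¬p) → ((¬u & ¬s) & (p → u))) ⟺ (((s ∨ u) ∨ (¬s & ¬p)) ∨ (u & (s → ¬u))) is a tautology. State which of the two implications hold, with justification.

(←) This fails. Under s = T, u = F, p = F, the left side is false but the right side is true.

(→) Assume the antecedent. If s is true, the consequent reduces to true regardless of the other variables. If s is false, the antecedent forces (s = F, u = F, p = F), and the consequent holds there. Either way the consequent holds.

Not equivalent: only (⇒) holds.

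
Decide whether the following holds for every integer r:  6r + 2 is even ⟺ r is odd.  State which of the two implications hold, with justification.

Converse. Suppose r is odd. Since 6 is even, 6r is even for every r, so 6r + 2 has the same parity as 2, which is even. Hence 6r + 2 is even.

Forward direction. This fails: take r = 4. Then 6r + 2 = 26, which is even, yet r = 4 is even, not odd.

Only the reverse direction holds.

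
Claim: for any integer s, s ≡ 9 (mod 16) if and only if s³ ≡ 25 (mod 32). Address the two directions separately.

The forward direction fails; the converse holds.

(⟸) The residues r modulo 32 with r³ ≡ 25 (mod 32) are exactly {9}, and each is ≡ 9 (mod 16).

(⟹) This fails: take s = 25. Then 25 ≡ 9 (mod 16), but 25³ = 15625 ≡ 9 (mod 32), not 25.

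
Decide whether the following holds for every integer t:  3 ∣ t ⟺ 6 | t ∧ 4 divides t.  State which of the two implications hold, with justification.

Only the converse holds.

(→) This fails: take t = 3. Certainly 3 ∣ 3, but 6 ∤ 3.

(←) Suppose 6 ∣ t and 4 ∣ t. Any common multiple of 6 and 4 is a multiple of their lcm; here lcm(6, 4) = 6·4/gcd(6, 4) = 24/2 = 12, so 12 ∣ t. Since 3 ∣ 12, it follows that 3 ∣ t.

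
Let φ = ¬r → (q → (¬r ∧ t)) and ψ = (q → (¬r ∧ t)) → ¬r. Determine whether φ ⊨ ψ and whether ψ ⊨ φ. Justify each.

Neither implication holds.

Forward direction. This fails. Under r = T, q = F, t = F, the left side is true but the right side is false.

Converse. This fails. Under r = F, q = T, t = F, the left side is false but the right side is true.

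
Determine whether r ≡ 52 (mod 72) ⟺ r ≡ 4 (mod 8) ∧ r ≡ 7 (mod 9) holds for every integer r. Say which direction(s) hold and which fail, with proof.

(⟹) Suppose r ≡ 52 (mod 72); write r = 72j + 52. Since 8 ∣ 72, reducing mod 8 gives r ≡ 52 ≡ 4 (mod 8); since 9 ∣ 72, reducing mod 9 gives r ≡ 52 ≡ 7 (mod 9).

(⟸) Conversely, if r ≡ 4 (mod 8) and r ≡ 7 (mod 9), then by the Chinese remainder theorem r ≡ 52 (mod 72). This is exactly r ≡ 52 (mod 72).

Both directions hold.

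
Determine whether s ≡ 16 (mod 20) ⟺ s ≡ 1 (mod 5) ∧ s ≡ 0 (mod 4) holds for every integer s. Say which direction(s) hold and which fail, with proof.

(⟹) Suppose s ≡ 16 (mod 20); write s = 20j + 16. Since 5 ∣ 20, reducing mod 5 gives s ≡ 16 ≡ 1 (mod 5); since 4 ∣ 20, reducing mod 4 gives s ≡ 16 ≡ 0 (mod 4).

(⟸) Conversely, if s ≡ 1 (mod 5) and s ≡ 0 (mod 4), then by the Chinese remainder theorem s ≡ 16 (mod 20). This is exactly s ≡ 16 (mod 20).

Both implications hold.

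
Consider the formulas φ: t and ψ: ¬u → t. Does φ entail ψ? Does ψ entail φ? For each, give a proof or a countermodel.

(⇒) holds; (⇐) fails.

(⇒) Assume the antecedent. If u is true, ¬u → t reduces to true regardless of the other variables. If u is false, the antecedent forces (u = F, t = T), and ¬u → t holds there. Either way ¬u → t holds.

(⇐) This fails. Under u = T, t = F, the left side is false but the right side is true.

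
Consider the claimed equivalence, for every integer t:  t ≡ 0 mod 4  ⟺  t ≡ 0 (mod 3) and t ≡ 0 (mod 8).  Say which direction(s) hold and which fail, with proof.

Forward direction. This fails: t = 4 gives 4 ≡ 0 (mod 4) but 4 ≡ 1 (mod 3), so the conjunction on the right does not hold.

Converse. If t ≡ 0 (mod 3) and t ≡ 0 (mod 8), then by the Chinese remainder theorem t ≡ 0 (mod 24). Since 0 ≡ 0 (mod 4) and 4 ∣ 24, we get t ≡ 0 (mod 4).

The forward direction fails; the converse holds.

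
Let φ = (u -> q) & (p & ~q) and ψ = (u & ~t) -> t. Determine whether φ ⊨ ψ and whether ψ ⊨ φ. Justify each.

(⟹) Assume the antecedent. If p is true, the antecedent forces (p = T, t = F, u = F, q = F) or (p = T, t = T, u = F, q = F), and (u & ~t) -> t holds there. If p is false, the antecedent cannot hold. Either way (u & ~t) -> t holds.

(⟸) This fails. Under p = F, t = F, u = F, q = F, the left side is false but the right side is true.

(⇒) holds; (⇐) fails.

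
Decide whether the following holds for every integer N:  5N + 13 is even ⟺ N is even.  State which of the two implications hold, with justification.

(⇒) This fails: N = 3 gives 5N + 13 = 28, which is even, but 3 is odd, not even.

(⇐) This also fails: N = 4 is even, but 5N + 13 = 33 is odd, not even.

Neither implication holds.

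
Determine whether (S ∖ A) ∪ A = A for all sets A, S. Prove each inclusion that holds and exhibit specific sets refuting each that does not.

Reverse inclusion. Let x ∈ A. Then either x ∈ A and x ∉ S; or x ∈ A ∩ S. In each case x ∈ (S ∖ A) ∪ A, so A ⊆ (S ∖ A) ∪ A.

Forward inclusion. This inclusion fails. Take A = ∅, S = {1}; then 1 ∈ (S ∖ A) ∪ A but 1 ∉ A.

The sets are not equal: only the reverse inclusion holds.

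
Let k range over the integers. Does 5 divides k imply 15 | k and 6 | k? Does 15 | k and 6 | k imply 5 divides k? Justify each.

(⟹) This fails: take k = 5. Certainly 5 ∣ 5, but 15 ∤ 5.

(⟸) Suppose 15 ∣ k and 6 ∣ k. Any common multiple of 15 and 6 is a multiple of their lcm; here lcm(15, 6) = 15·6/gcd(15, 6) = 90/3 = 30, so 30 ∣ k. Since 5 ∣ 30, it follows that 5 ∣ k.

(⇒) fails; (⇐) holds.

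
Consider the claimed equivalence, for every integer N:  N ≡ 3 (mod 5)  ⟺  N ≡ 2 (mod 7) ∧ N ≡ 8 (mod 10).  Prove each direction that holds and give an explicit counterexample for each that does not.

(⟹) This fails: N = 33 gives 33 ≡ 3 (mod 5) but 33 ≡ 5 (mod 7), so the conjunction on the right does not hold.

(⟸) Conversely, if N ≡ 2 (mod 7) and N ≡ 8 (mod 10), then by the Chinese remainder theorem N ≡ 58 (mod 70). Since 58 ≡ 3 (mod 5) and 5 ∣ 70, we get N ≡ 3 (mod 5).

Only the converse holds.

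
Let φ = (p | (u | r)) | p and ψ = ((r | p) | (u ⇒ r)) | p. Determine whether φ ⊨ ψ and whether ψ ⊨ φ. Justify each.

(⇒) This fails. Under r = F, p = F, u = T, the left side is true but the right side is false.

(⇐) This fails. Under r = F, p = F, u = F, the left side is false but the right side is true.

(⇒) fails and (⇐) fails.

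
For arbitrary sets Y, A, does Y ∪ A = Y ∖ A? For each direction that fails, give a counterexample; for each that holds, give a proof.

(⟹) This inclusion fails. Take Y = ∅, A = {1}; then 1 ∈ Y ∪ A but 1 ∉ Y ∖ A.

(⟸) Let x ∈ Y ∖ A. Then x ∈ Y and x ∉ A, from which x ∈ Y ∪ A.

The sets are not equal: only the reverse inclusion holds.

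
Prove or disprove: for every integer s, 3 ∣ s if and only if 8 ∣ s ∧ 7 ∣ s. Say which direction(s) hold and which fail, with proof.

(→) This fails: take s = 3. Certainly 3 ∣ 3, but 8 ∤ 3.

(←) This fails: take s = 56. Both 8 ∣ 56 and 7 ∣ 56, yet 56 is not a multiple of 3 (since 56 = 18·3 + 2), so 3 ∤ 56.

Neither implication holds.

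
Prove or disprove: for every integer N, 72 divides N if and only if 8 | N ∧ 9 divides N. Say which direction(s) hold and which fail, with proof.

The biconditional holds.

(→) If 72 ∣ N, write N = 72q. Since 72 = 9·8, N = 8·(9q), so 8 ∣ N; and since 72 = 8·9, N = 9·(8q), so 9 ∣ N.

(←) Suppose 8 ∣ N and 9 ∣ N. Any common multiple of 8 and 9 is a multiple of their lcm; here gcd(8, 9) = 1, so lcm(8, 9) = 8·9 = 72, so 72 ∣ N.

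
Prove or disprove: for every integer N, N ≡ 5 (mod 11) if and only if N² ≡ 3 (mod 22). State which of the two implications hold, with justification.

Neither direction holds.

(⇒) This fails: take N = 16. Then 16 ≡ 5 (mod 11), but 16² = 256 ≡ 14 (mod 22), not 3.

(⇐) This fails: take N = 17. Then 17² = 289 ≡ 3 (mod 22), yet 17 ≡ 6 (mod 11), not 5.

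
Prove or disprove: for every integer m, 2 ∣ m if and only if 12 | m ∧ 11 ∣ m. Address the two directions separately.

(⟹) This fails: take m = 2. Certainly 2 ∣ 2, but 12 ∤ 2.

(⟸) Suppose 12 ∣ m and 11 ∣ m. Any common multiple of 12 and 11 is a multiple of their lcm; here gcd(12, 11) = 1, so lcm(12, 11) = 12·11 = 132, so 132 ∣ m. Since 2 ∣ 132, it follows that 2 ∣ m.

(⇒) fails; (⇐) holds.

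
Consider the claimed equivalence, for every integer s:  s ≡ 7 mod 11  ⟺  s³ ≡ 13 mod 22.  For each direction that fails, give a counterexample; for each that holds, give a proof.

The forward direction fails; the converse holds.

Converse. The residues r modulo 22 with r³ ≡ 13 (mod 22) are exactly {7}, and each is ≡ 7 (mod 11).

Forward direction. This fails: take s = 18. Then 18 ≡ 7 (mod 11), but 18³ = 5832 ≡ 2 (mod 22), not 13.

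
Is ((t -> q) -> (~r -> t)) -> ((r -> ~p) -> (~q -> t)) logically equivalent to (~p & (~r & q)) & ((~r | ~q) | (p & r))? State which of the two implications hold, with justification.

(⇒) This fails. Under r = F, t = F, p = F, q = F, the left side is true but the right side is false.

(⇐) Assume the antecedent. If r is true, the antecedent cannot hold. If r is false, the consequent reduces to true regardless of the other variables. Either way the consequent holds.

The forward direction fails; the converse holds.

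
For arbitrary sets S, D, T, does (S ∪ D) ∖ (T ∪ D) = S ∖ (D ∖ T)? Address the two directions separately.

(⟹) Let x ∈ (S ∪ D) ∖ (T ∪ D). Then x ∈ S and x ∉ D, T, from which x ∈ S ∖ (D ∖ T).

(⟸) This inclusion fails. Take S = {1}, D = ∅, T = {1}; then 1 ∈ S ∖ (D ∖ T) but 1 ∉ (S ∪ D) ∖ (T ∪ D).

The sets are not equal: only the forward inclusion holds.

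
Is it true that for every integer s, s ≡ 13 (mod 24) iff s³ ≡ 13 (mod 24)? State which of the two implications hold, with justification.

Both directions hold; the statement is true.

(→) Suppose s ≡ 13 (mod 24). Write s = 24j + 13. Then (24j + 13)³ = 13824j³ + 22464j² + 12168j + 2197 = 24(576j³ + 936j² + 507j + 91) + 13, so s³ ≡ 13 (mod 24).

(←) Conversely, suppose s³ ≡ 13 (mod 24). The only residue r in {0, …, 23} with r³ ≡ 13 (mod 24) is r = 13, so s ≡ 13 (mod 24).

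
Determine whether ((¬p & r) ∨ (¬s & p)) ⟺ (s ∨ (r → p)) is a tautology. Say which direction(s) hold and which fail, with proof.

(→) This fails. Under s = F, p = F, r = T, the left side is true but the right side is false.

(←) This fails. Under s = F, p = F, r = F, the left side is false but the right side is true.

Both directions fail.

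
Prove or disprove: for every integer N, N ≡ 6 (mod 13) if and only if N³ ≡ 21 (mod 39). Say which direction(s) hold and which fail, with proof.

(⇒) This fails: take N = 19. Then 19 ≡ 6 (mod 13), but 19³ = 6859 ≡ 34 (mod 39), not 21.

(⇐) This fails: take N = 15. Then 15³ = 3375 ≡ 21 (mod 39), yet 15 ≡ 2 (mod 13), not 6.

Both directions fail.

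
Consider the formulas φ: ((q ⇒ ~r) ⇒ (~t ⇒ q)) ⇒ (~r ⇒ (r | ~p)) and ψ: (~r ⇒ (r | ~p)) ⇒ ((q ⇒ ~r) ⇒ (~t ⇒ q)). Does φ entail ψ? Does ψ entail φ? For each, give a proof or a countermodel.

(⟹) This fails. Under r = F, p = F, q = F, t = F, the left side is true but the right side is false.

(⟸) This fails. Under r = F, p = T, q = T, t = F, the left side is false but the right side is true.

Neither direction holds.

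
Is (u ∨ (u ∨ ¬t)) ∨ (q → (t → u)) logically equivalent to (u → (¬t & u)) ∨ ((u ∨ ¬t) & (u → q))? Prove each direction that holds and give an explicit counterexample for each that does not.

(→) This fails. Under q = F, t = T, u = T, the left side is true but the right side is false.

(←) This fails. Under q = T, t = T, u = F, the left side is false but the right side is true.

Neither implication holds.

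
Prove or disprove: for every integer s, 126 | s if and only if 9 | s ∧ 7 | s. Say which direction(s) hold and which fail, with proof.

Not equivalent: only (⇒) holds.

(←) This fails: take s = 63. Both 9 ∣ 63 and 7 ∣ 63, yet 63 is not a multiple of 126 (since 63 = 0·126 + 63), so 126 ∤ 63.

(→) If 126 ∣ s, write s = 126q. Since 126 = 14·9, s = 9·(14q), so 9 ∣ s; and since 126 = 18·7, s = 7·(18q), so 7 ∣ s.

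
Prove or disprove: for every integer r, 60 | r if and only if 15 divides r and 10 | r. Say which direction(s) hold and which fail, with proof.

[⇒] If 60 ∣ r, write r = 60q. Since 60 = 4·15, r = 15·(4q), so 15 ∣ r; and since 60 = 6·10, r = 10·(6q), so 10 ∣ r.

[⇐] This fails: take r = 30. Both 15 ∣ 30 and 10 ∣ 30, yet 30 is not a multiple of 60 (since 30 = 0·60 + 30), so 60 ∤ 30.

Only the forward implication holds.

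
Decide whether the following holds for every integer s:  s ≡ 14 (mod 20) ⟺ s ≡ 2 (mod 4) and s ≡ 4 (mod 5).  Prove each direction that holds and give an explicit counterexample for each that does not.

(→) Suppose s ≡ 14 (mod 20); write s = 20j + 14. Since 4 ∣ 20, reducing mod 4 gives s ≡ 14 ≡ 2 (mod 4); since 5 ∣ 20, reducing mod 5 gives s ≡ 14 ≡ 4 (mod 5).

(←) Conversely, if s ≡ 2 (mod 4) and s ≡ 4 (mod 5), then by the Chinese remainder theorem s ≡ 14 (mod 20). This is exactly s ≡ 14 (mod 20).

Both directions hold.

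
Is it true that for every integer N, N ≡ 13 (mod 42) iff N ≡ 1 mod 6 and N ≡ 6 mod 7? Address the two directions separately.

(⟹) Suppose N ≡ 13 (mod 42); write N = 42j + 13. Since 6 ∣ 42, reducing mod 6 gives N ≡ 13 ≡ 1 (mod 6); since 7 ∣ 42, reducing mod 7 gives N ≡ 13 ≡ 6 (mod 7).

(⟸) Conversely, if N ≡ 1 (mod 6) and N ≡ 6 (mod 7), then by the Chinese remainder theorem N ≡ 13 (mod 42). This is exactly N ≡ 13 (mod 42).

Both implications hold.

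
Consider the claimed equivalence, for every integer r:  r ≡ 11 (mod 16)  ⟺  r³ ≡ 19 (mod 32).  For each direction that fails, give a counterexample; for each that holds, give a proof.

Not equivalent: only (⇐) holds.

(⟹) This fails: take r = 27. Then 27 ≡ 11 (mod 16), but 27³ = 19683 ≡ 3 (mod 32), not 19.

(⟸) Conversely, the residues r modulo 32 with r³ ≡ 19 (mod 32) are exactly {11}, and each is ≡ 11 (mod 16).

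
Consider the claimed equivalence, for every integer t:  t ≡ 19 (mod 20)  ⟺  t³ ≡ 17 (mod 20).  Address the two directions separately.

Neither implication holds.

(⟹) This fails: take t = 19. Then 19 ≡ 19 (mod 20), but 19³ = 6859 ≡ 19 (mod 20), not 17.

(⟸) This fails: take t = 13. Then 13³ = 2197 ≡ 17 (mod 20), yet 13 ≡ 13 (mod 20), not 19.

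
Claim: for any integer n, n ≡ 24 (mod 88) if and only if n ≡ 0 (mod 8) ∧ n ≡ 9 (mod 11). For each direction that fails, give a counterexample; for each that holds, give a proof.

Forward direction. This fails: n = 24 gives 24 ≡ 24 (mod 88) but 24 ≡ 2 (mod 11), so the conjunction on the right does not hold.

Converse. This fails: n = 64 satisfies both congruences on the right (64 ≡ 0 mod 8 and 64 ≡ 9 mod 11) yet 64 ≡ 64 (mod 88), not 24.

(⇒) fails and (⇐) fails.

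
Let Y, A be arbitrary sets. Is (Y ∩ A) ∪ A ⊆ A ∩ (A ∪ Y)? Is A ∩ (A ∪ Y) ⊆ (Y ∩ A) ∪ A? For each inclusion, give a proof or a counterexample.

The two sets are equal.

Forward inclusion. Let x ∈ (Y ∩ A) ∪ A. Then either x ∈ A and x ∉ Y; or x ∈ Y ∩ A. In each case x ∈ A ∩ (A ∪ Y), so (Y ∩ A) ∪ A ⊆ A ∩ (A ∪ Y).

Reverse inclusion. Let x ∈ A ∩ (A ∪ Y). Then either x ∈ A and x ∉ Y; or x ∈ Y ∩ A. In each case x ∈ (Y ∩ A) ∪ A, so A ∩ (A ∪ Y) ⊆ (Y ∩ A) ∪ A.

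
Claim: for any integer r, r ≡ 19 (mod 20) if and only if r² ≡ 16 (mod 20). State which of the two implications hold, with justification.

(⇒) fails and (⇐) fails.

(→) This fails: take r = 19. Then 19 ≡ 19 (mod 20), but 19² = 361 ≡ 1 (mod 20), not 16.

(←) This fails: take r = 4. Then 4² = 16 ≡ 16 (mod 20), yet 4 ≡ 4 (mod 20), not 19.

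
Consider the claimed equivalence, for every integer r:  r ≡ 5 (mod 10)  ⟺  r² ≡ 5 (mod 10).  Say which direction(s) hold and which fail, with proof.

(⟹) Suppose r ≡ 5 (mod 10). Write r = 10j + 5. Then (10j + 5)² = 100j² + 100j + 25 = 10(10j² + 10j + 2) + 5, so r² ≡ 5 (mod 10).

(⟸) For the converse, argue contrapositively. If r ≢ 5 (mod 10), then r is congruent to one of 0, 1, 2, 3, 4, 6, 7, 8, 9 modulo 10, and these give r² ≡ 0, 1, 4, 9, 6, 6, 9, 4, 1 respectively — never 5.

The biconditional holds.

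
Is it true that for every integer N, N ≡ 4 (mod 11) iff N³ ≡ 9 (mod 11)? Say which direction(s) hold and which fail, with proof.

Both implications hold.

(→) Suppose N ≡ 4 (mod 11). Write N = 11j + 4. Then (11j + 4)³ = 1331j³ + 1452j² + 528j + 64 = 11(121j³ + 132j² + 48j + 5) + 9, so N³ ≡ 9 (mod 11).

(←) Conversely, suppose N³ ≡ 9 (mod 11). The only residue r in {0, …, 10} with r³ ≡ 9 (mod 11) is r = 4, so N ≡ 4 (mod 11).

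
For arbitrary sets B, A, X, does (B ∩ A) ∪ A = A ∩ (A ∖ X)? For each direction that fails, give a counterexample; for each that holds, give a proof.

Forward inclusion. This inclusion fails. Take B = ∅, A = {1}, X = {1}; then 1 ∈ (B ∩ A) ∪ A but 1 ∉ A ∩ (A ∖ X).

Reverse inclusion. Let x ∈ A ∩ (A ∖ X). Then either x ∈ A and x ∉ B, X; or x ∈ B ∩ A and x ∉ X. In each case x ∈ (B ∩ A) ∪ A, so A ∩ (A ∖ X) ⊆ (B ∩ A) ∪ A.

(⊆) fails; (⊇) holds.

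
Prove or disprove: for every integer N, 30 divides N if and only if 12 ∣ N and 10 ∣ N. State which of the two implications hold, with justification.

(⇒) This fails: take N = 30. Certainly 30 ∣ 30, but 12 ∤ 30.

(⇐) Suppose 12 ∣ N and 10 ∣ N. Any common multiple of 12 and 10 is a multiple of their lcm; here lcm(12, 10) = 12·10/gcd(12, 10) = 120/2 = 60, so 60 ∣ N. Since 30 ∣ 60, it follows that 30 ∣ N.

Only the reverse direction holds.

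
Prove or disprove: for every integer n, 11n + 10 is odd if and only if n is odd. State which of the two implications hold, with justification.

Equivalent; both directions hold.

(⟹) Suppose 11n + 10 is odd. Since 11 is odd, 11n and n have the same parity, so 11n + 10 ≡ n + 10 (mod 2). As 10 is even, 11n + 10 is odd exactly when n is odd. Thus n is odd.

(⟸) Conversely, suppose n is odd; write n = 2j + 1. Then 11n + 10 = 11·(2j + 1) + 10 = 2·11j + 21, which is odd.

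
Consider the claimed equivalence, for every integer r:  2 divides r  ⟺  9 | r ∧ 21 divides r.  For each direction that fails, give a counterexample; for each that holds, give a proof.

Neither direction holds.

(⇒) This fails: take r = 2. Certainly 2 ∣ 2, but 9 ∤ 2.

(⇐) This fails: take r = 63. Both 9 ∣ 63 and 21 ∣ 63, yet 63 is not a multiple of 2 (since 63 = 31·2 + 1), so 2 ∤ 63.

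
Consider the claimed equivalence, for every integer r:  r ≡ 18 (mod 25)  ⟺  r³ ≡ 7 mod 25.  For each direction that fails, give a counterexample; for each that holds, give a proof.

Forward direction. Suppose r ≡ 18 (mod 25). Write r = 25j + 18. Then (25j + 18)³ = 15625j³ + 33750j² + 24300j + 5832 = 25(625j³ + 1350j² + 972j + 233) + 7, so r³ ≡ 7 (mod 25).

Converse. Suppose r³ ≡ 7 (mod 25). The only residue r in {0, …, 24} with r³ ≡ 7 (mod 25) is r = 18, so r ≡ 18 (mod 25).

Both directions hold.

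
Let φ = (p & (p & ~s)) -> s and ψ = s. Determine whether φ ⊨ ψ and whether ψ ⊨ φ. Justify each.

(⇒) This fails. Under p = F, s = F, the left side is true but the right side is false.

(⇐) Assume the antecedent. If p is true, the antecedent forces (p = T, s = T), and (p & (p & ~s)) -> s holds there. If p is false, (p & (p & ~s)) -> s reduces to true regardless of the other variables. Either way (p & (p & ~s)) -> s holds.

Only the converse holds.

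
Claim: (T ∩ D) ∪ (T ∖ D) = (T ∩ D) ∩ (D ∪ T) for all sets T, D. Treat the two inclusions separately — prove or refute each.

Forward inclusion. This inclusion fails. Take T = {1}, D = ∅; then 1 ∈ (T ∩ D) ∪ (T ∖ D) but 1 ∉ (T ∩ D) ∩ (D ∪ T).

Reverse inclusion. Let x ∈ (T ∩ D) ∩ (D ∪ T). Then x ∈ T ∩ D, from which x ∈ (T ∩ D) ∪ (T ∖ D).

Only the reverse inclusion holds.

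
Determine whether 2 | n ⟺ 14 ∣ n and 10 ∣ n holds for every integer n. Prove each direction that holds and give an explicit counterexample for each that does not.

The forward direction fails; the converse holds.

Forward direction. This fails: take n = 2. Certainly 2 ∣ 2, but 14 ∤ 2.

Converse. Suppose 14 ∣ n and 10 ∣ n. Any common multiple of 14 and 10 is a multiple of their lcm; here lcm(14, 10) = 14·10/gcd(14, 10) = 140/2 = 70, so 70 ∣ n. Since 2 ∣ 70, it follows that 2 ∣ n.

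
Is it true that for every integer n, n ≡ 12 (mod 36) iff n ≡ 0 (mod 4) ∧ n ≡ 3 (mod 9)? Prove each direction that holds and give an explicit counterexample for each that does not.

Both directions hold; the statement is true.

Converse. If n ≡ 0 (mod 4) and n ≡ 3 (mod 9), then by the Chinese remainder theorem n ≡ 12 (mod 36). This is exactly n ≡ 12 (mod 36).

Forward direction. Suppose n ≡ 12 (mod 36); write n = 36j + 12. Since 4 ∣ 36, reducing mod 4 gives n ≡ 12 ≡ 0 (mod 4); since 9 ∣ 36, reducing mod 9 gives n ≡ 12 ≡ 3 (mod 9).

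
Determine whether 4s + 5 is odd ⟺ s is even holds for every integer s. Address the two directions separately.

Only the converse holds.

(⟹) This fails: take s = 7. Then 4s + 5 = 33, which is odd, yet s = 7 is odd, not even.

(⟸) Suppose s is even. Since 4 is even, 4s is even for every s, so 4s + 5 has the same parity as 5, which is odd. Hence 4s + 5 is odd.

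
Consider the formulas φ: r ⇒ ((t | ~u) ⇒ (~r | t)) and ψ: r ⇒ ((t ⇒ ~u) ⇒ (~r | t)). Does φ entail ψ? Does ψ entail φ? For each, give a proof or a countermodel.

Not equivalent: only (⇐) holds.

(⟸) Assume the antecedent. If t is true, r ⇒ ((t | ~u) ⇒ (~r | t)) reduces to true regardless of the other variables. If t is false, the antecedent forces (u = F, t = F, r = F) or (u = T, t = F, r = F), and r ⇒ ((t | ~u) ⇒ (~r | t)) holds there. Either way r ⇒ ((t | ~u) ⇒ (~r | t)) holds.

(⟹) This fails. Under u = T, t = F, r = T, the left side is true but the right side is false.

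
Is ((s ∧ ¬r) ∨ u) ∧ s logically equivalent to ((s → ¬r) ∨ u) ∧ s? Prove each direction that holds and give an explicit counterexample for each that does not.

Equivalent; both directions hold.

[⇐] Assume the antecedent. If u is true, the antecedent forces (s = T, u = T, r = F) or (s = T, u = T, r = T), and ((s ∧ ¬r) ∨ u) ∧ s holds there. If u is false, the antecedent forces (s = T, u = F, r = F), and ((s ∧ ¬r) ∨ u) ∧ s holds there. Either way ((s ∧ ¬r) ∨ u) ∧ s holds.

[⇒] Assume the antecedent. If u is true, the antecedent forces (s = T, u = T, r = F) or (s = T, u = T, r = T), and ((s → ¬r) ∨ u) ∧ s holds there. If u is false, the antecedent forces (s = T, u = F, r = F), and ((s → ¬r) ∨ u) ∧ s holds there. Either way ((s → ¬r) ∨ u) ∧ s holds.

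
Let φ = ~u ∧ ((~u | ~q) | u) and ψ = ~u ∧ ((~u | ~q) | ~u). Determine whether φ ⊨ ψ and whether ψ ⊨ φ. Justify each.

(→) Assume the antecedent. If q is true, the antecedent forces (q = T, u = F), and ~u ∧ ((~u | ~q) | ~u) holds there. If q is false, the antecedent forces (q = F, u = F), and ~u ∧ ((~u | ~q) | ~u) holds there. Either way ~u ∧ ((~u | ~q) | ~u) holds.

(←) Assume the antecedent. If q is true, the antecedent forces (q = T, u = F), and ~u ∧ ((~u | ~q) | u) holds there. If q is false, the antecedent forces (q = F, u = F), and ~u ∧ ((~u | ~q) | u) holds there. Either way ~u ∧ ((~u | ~q) | u) holds.

Both directions hold.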